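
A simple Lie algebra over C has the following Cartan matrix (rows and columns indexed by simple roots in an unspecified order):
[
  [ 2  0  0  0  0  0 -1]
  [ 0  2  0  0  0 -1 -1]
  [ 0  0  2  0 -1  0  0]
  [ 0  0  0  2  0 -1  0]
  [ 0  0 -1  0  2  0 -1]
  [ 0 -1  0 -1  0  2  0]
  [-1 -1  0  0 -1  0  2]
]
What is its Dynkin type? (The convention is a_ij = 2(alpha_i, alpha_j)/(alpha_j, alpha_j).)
The matrix has rank 7 with 2's on the diagonal. Reading the off-diagonal entries as Dynkin edges (a single edge where a_ij = a_ji = -1; a double or triple edge where a_ij * a_ji = 2 or 3), the diagram is a chain of 6 nodes with one extra node attached to the third node from one end (E_7). One simple-root ordering that puts it in standard form is (alpha_3, alpha_1, alpha_5, alpha_7, alpha_2, alpha_6, alpha_4). So the algebra is type E_7.

type E_7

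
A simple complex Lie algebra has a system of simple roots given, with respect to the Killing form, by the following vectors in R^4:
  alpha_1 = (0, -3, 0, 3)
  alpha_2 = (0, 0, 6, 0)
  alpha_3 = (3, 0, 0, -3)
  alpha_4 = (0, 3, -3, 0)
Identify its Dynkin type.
Compute the Cartan integers a_ij = 2(alpha_i, alpha_j)/(alpha_j, alpha_j); the resulting 4x4 Cartan matrix is
[[2, 0, -1, -1], [0, 2, 0, -2], [-1, 0, 2, 0], [-1, -1, 0, 2]].
The roots have two lengths (squared-length ratio 2:1); the short ones are alpha_{1,3,4}. The associated Dynkin diagram is a chain of 4 nodes with a double edge at one end; the terminal node there is the unique long simple root (C_4), so the type is C_4 (the algebra sp(8)).

C_4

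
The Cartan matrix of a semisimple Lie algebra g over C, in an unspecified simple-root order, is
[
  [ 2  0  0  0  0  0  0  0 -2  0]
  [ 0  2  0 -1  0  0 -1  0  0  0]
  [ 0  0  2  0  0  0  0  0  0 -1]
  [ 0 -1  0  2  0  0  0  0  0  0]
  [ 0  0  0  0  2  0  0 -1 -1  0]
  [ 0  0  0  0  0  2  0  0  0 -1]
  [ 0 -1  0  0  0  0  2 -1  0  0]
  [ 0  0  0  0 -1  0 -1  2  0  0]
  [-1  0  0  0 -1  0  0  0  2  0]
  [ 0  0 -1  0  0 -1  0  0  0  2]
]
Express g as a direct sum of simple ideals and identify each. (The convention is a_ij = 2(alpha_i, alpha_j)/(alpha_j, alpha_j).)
A3 ⊕ C7

The diagram associated to this matrix has two connected components: the simple roots {alpha_3, alpha_6, alpha_10} form a chain of 3 nodes with single edges (A_3), and {alpha_1, alpha_2, alpha_4, alpha_5, alpha_7, alpha_8, alpha_9} form a chain of 7 nodes with a double edge at one end; the terminal node there is the unique long simple root (C_7). A semisimple Lie algebra decomposes uniquely as the direct sum of simple ideals, one per connected component of its Dynkin diagram, so g ≅ A_3 ⊕ C_7 (dimension 15 + 105 = 120).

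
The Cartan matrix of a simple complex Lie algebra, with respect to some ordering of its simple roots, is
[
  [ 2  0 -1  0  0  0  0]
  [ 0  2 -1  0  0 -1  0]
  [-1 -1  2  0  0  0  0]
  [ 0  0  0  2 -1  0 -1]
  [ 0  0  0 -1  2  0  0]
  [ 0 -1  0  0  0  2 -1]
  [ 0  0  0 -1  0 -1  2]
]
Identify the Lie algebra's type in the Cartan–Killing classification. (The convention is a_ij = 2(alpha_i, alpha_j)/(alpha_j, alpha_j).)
The matrix has rank 7 with 2's on the diagonal. Reading the off-diagonal entries as Dynkin edges (a single edge where a_ij = a_ji = -1; a double or triple edge where a_ij * a_ji = 2 or 3), the diagram is a chain of 7 nodes with single edges (A_7). One simple-root ordering that puts it in standard form is (alpha_1, alpha_3, alpha_2, alpha_6, alpha_7, alpha_4, alpha_5). So the algebra is type A_7, i.e. sl(8).

A_7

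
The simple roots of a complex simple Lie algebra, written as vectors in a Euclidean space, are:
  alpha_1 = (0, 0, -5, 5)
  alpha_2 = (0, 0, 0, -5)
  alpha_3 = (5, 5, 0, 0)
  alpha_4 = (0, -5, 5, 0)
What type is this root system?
Compute the Cartan integers a_ij = 2(alpha_i, alpha_j)/(alpha_j, alpha_j); the resulting 4x4 Cartan matrix is
[[2, -2, 0, -1], [-1, 2, 0, 0], [0, 0, 2, -1], [-1, 0, -1, 2]].
The roots have two lengths (squared-length ratio 2:1); the short ones are alpha_{2}. The associated Dynkin diagram is a chain of 4 nodes with a double edge at one end; the terminal node there is the unique short simple root (B_4), so the type is B_4 (the algebra so(9)).

B_4 (so(9))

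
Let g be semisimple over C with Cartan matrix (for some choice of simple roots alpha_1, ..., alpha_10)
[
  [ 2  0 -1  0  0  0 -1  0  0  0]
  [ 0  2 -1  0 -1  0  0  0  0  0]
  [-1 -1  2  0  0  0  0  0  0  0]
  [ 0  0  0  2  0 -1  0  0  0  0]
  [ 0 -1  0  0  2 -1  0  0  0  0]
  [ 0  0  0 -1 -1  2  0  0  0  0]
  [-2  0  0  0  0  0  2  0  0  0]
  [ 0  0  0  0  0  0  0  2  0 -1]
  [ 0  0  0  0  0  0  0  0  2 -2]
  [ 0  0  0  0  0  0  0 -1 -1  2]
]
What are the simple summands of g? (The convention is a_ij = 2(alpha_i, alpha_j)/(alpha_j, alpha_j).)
C3 + C7

The diagram associated to this matrix has two connected components: the simple roots {alpha_8, alpha_9, alpha_10} form a chain of 3 nodes with a double edge at one end; the terminal node there is the unique long simple root (C_3), and {alpha_1, alpha_2, alpha_3, alpha_4, alpha_5, alpha_6, alpha_7} form a chain of 7 nodes with a double edge at one end; the terminal node there is the unique long simple root (C_7). A semisimple Lie algebra decomposes uniquely as the direct sum of simple ideals, one per connected component of its Dynkin diagram, so g ≅ C_3 ⊕ C_7 (dimension 21 + 105 = 126).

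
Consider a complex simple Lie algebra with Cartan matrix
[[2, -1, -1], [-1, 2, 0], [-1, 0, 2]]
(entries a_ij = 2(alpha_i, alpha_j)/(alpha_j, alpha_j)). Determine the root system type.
The matrix has rank 3 with 2's on the diagonal. Reading the off-diagonal entries as Dynkin edges (a single edge where a_ij = a_ji = -1; a double or triple edge where a_ij * a_ji = 2 or 3), the diagram is a chain of 3 nodes with single edges (A_3). One simple-root ordering that puts it in standard form is (alpha_2, alpha_1, alpha_3). So the algebra is type A_3, i.e. sl(4).

A3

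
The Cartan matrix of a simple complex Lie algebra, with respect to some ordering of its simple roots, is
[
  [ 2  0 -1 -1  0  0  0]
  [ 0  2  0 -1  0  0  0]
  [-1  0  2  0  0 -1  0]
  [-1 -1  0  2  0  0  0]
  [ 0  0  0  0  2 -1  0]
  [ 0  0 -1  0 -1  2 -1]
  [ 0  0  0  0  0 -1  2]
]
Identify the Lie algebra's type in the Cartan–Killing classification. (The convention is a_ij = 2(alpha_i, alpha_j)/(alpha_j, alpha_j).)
D_7 (so(14))

The matrix has rank 7 with 2's on the diagonal. Reading the off-diagonal entries as Dynkin edges (a single edge where a_ij = a_ji = -1; a double or triple edge where a_ij * a_ji = 2 or 3), the diagram is a chain of 5 nodes with a fork of two nodes at one end (D_7). One simple-root ordering that puts it in standard form is (alpha_2, alpha_4, alpha_1, alpha_3, alpha_6, alpha_5, alpha_7). So the algebra is type D_7, i.e. so(14).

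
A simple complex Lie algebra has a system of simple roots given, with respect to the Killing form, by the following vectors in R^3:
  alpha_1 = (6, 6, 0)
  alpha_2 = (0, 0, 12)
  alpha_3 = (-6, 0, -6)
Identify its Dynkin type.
C3

Compute the Cartan integers a_ij = 2(alpha_i, alpha_j)/(alpha_j, alpha_j); the resulting 3x3 Cartan matrix is
[[2, 0, -1], [0, 2, -2], [-1, -1, 2]].
The roots have two lengths (squared-length ratio 2:1); the short ones are alpha_{1,3}. The associated Dynkin diagram is a chain of 3 nodes with a double edge at one end; the terminal node there is the unique long simple root (C_3), so the type is C_3 (the algebra sp(6)).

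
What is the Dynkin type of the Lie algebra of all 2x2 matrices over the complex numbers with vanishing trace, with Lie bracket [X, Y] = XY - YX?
A_1 (sl(2))

This is sl(2), which has dimension 2^2 - 1 = 3 and rank 2 - 1 = 1 (a Cartan subalgebra is the diagonal traceless matrices). In the classification of classical Lie algebras, the special linear algebra sl(n+1) has type A_n; here n = 1, so the Dynkin diagram is a chain of 1 nodes with single edges (A_1). Hence the type is A_1.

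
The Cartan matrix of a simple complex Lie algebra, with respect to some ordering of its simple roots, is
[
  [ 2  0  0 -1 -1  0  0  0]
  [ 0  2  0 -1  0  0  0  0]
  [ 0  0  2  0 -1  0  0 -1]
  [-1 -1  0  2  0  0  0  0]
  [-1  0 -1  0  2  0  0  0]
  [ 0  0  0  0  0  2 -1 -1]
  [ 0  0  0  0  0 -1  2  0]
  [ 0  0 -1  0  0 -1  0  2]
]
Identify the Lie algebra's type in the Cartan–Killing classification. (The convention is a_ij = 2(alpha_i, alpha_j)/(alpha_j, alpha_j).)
The matrix has rank 8 with 2's on the diagonal. Reading the off-diagonal entries as Dynkin edges (a single edge where a_ij = a_ji = -1; a double or triple edge where a_ij * a_ji = 2 or 3), the diagram is a chain of 8 nodes with single edges (A_8). One simple-root ordering that puts it in standard form is (alpha_7, alpha_6, alpha_8, alpha_3, alpha_5, alpha_1, alpha_4, alpha_2). So the algebra is type A_8, i.e. sl(9).

type A_8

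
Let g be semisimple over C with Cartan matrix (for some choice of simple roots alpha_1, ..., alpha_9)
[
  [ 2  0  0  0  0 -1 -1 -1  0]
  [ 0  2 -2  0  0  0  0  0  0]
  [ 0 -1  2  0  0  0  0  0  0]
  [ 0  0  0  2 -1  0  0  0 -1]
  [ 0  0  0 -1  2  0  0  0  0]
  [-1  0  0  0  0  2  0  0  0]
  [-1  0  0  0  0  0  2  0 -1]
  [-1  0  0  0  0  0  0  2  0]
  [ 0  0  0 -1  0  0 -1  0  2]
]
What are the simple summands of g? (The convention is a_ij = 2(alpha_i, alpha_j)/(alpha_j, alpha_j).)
B_2 (so(5)) + D_7 (so(14))

The diagram associated to this matrix has two connected components: the simple roots {alpha_2, alpha_3} form a chain of 2 nodes with a double edge at one end; the terminal node there is the unique short simple root (B_2), and {alpha_1, alpha_4, alpha_5, alpha_6, alpha_7, alpha_8, alpha_9} form a chain of 5 nodes with a fork of two nodes at one end (D_7). A semisimple Lie algebra decomposes uniquely as the direct sum of simple ideals, one per connected component of its Dynkin diagram, so g ≅ B_2 ⊕ D_7 (dimension 10 + 91 = 101).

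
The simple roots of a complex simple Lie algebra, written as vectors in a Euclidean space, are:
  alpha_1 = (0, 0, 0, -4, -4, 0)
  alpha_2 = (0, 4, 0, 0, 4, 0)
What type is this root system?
Compute the Cartan integers a_ij = 2(alpha_i, alpha_j)/(alpha_j, alpha_j); the resulting 2x2 Cartan matrix is
[[2, -1], [-1, 2]].
All simple roots have the same length, so the diagram is simply laced. The associated Dynkin diagram is a chain of 2 nodes with single edges (A_2), so the type is A_2 (the algebra sl(3)).

type A_2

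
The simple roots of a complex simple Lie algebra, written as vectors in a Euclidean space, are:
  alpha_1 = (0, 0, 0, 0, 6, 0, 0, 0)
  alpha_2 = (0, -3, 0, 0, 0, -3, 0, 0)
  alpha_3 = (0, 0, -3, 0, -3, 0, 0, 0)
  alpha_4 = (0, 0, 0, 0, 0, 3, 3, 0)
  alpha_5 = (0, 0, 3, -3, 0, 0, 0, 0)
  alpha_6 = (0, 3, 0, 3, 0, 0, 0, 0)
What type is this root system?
C_6 (sp(12))

Compute the Cartan integers a_ij = 2(alpha_i, alpha_j)/(alpha_j, alpha_j); the resulting 6x6 Cartan matrix is
[[2, 0, -2, 0, 0, 0], [0, 2, 0, -1, 0, -1], [-1, 0, 2, 0, -1, 0], [0, -1, 0, 2, 0, 0], [0, 0, -1, 0, 2, -1], [0, -1, 0, 0, -1, 2]].
The roots have two lengths (squared-length ratio 2:1); the short ones are alpha_{2,3,4,5,6}. The associated Dynkin diagram is a chain of 6 nodes with a double edge at one end; the terminal node there is the unique long simple root (C_6), so the type is C_6 (the algebra sp(12)).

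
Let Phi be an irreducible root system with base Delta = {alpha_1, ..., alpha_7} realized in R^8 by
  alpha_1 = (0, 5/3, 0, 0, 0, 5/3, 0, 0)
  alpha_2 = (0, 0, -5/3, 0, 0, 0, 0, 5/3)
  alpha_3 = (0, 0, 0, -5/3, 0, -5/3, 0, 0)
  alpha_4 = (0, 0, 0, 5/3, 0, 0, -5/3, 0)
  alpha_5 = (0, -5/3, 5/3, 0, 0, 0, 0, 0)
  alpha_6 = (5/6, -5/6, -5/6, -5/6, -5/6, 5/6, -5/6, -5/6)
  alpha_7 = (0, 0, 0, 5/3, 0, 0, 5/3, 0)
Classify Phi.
type E_7

Compute the Cartan integers a_ij = 2(alpha_i, alpha_j)/(alpha_j, alpha_j); the resulting 7x7 Cartan matrix is
[[2, 0, -1, 0, -1, 0, 0], [0, 2, 0, 0, -1, 0, 0], [-1, 0, 2, -1, 0, 0, -1], [0, 0, -1, 2, 0, 0, 0], [-1, -1, 0, 0, 2, 0, 0], [0, 0, 0, 0, 0, 2, -1], [0, 0, -1, 0, 0, -1, 2]].
All simple roots have the same length, so the diagram is simply laced. The associated Dynkin diagram is a chain of 6 nodes with one extra node attached to the third node from one end (E_7), so the type is E_7.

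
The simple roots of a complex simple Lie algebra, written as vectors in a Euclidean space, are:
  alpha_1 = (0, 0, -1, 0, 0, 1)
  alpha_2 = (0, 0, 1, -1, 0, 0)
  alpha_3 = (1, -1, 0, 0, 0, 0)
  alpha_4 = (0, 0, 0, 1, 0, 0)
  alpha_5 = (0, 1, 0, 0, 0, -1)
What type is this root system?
Compute the Cartan integers a_ij = 2(alpha_i, alpha_j)/(alpha_j, alpha_j); the resulting 5x5 Cartan matrix is
[[2, -1, 0, 0, -1], [-1, 2, 0, -2, 0], [0, 0, 2, 0, -1], [0, -1, 0, 2, 0], [-1, 0, -1, 0, 2]].
The roots have two lengths (squared-length ratio 2:1); the short ones are alpha_{4}. The associated Dynkin diagram is a chain of 5 nodes with a double edge at one end; the terminal node there is the unique short simple root (B_5), so the type is B_5 (the algebra so(11)).

B_5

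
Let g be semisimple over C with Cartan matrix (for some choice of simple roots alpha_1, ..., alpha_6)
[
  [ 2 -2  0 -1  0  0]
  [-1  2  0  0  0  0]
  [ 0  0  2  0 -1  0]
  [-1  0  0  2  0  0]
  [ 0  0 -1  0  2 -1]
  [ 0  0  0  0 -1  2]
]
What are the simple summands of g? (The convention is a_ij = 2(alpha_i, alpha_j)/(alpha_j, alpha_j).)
The diagram associated to this matrix has two connected components: the simple roots {alpha_3, alpha_5, alpha_6} form a chain of 3 nodes with single edges (A_3), and {alpha_1, alpha_2, alpha_4} form a chain of 3 nodes with a double edge at one end; the terminal node there is the unique short simple root (B_3). A semisimple Lie algebra decomposes uniquely as the direct sum of simple ideals, one per connected component of its Dynkin diagram, so g ≅ A_3 ⊕ B_3 (dimension 15 + 21 = 36).

A_3 ⊕ B_3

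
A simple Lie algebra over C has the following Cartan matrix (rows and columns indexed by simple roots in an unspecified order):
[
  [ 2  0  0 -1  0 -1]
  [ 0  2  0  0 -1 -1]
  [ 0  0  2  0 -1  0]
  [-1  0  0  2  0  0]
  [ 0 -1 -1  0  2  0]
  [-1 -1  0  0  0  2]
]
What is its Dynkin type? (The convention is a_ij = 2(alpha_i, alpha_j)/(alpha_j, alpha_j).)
The matrix has rank 6 with 2's on the diagonal. Reading the off-diagonal entries as Dynkin edges (a single edge where a_ij = a_ji = -1; a double or triple edge where a_ij * a_ji = 2 or 3), the diagram is a chain of 6 nodes with single edges (A_6). One simple-root ordering that puts it in standard form is (alpha_4, alpha_1, alpha_6, alpha_2, alpha_5, alpha_3). So the algebra is type A_6, i.e. sl(7).

type A_6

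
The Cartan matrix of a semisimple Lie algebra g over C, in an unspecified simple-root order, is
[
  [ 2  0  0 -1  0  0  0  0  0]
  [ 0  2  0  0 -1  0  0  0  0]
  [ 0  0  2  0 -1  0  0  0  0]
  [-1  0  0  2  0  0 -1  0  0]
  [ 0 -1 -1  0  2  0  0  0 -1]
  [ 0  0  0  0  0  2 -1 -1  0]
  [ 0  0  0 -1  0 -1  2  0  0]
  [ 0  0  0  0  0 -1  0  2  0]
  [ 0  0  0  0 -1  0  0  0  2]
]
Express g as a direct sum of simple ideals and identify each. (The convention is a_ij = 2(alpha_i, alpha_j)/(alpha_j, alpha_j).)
A5 ⊕ D4

The diagram associated to this matrix has two connected components: the simple roots {alpha_1, alpha_4, alpha_6, alpha_7, alpha_8} form a chain of 5 nodes with single edges (A_5), and {alpha_2, alpha_3, alpha_5, alpha_9} form a chain of 2 nodes with a fork of two nodes at one end (D_4). A semisimple Lie algebra decomposes uniquely as the direct sum of simple ideals, one per connected component of its Dynkin diagram, so g ≅ A_5 ⊕ D_4 (dimension 35 + 28 = 63).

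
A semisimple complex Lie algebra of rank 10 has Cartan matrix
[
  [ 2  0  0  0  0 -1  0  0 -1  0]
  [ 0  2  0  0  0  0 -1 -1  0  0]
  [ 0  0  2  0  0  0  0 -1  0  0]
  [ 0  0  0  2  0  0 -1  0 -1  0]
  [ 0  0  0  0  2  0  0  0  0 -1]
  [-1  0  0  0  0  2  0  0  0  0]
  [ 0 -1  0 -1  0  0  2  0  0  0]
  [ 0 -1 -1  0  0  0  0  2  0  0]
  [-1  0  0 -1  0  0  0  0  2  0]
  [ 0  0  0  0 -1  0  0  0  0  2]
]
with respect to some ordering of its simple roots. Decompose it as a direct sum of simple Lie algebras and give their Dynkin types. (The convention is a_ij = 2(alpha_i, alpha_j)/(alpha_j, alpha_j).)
The diagram associated to this matrix has two connected components: the simple roots {alpha_5, alpha_10} form a chain of 2 nodes with single edges (A_2), and {alpha_1, alpha_2, alpha_3, alpha_4, alpha_6, alpha_7, alpha_8, alpha_9} form a chain of 8 nodes with single edges (A_8). A semisimple Lie algebra decomposes uniquely as the direct sum of simple ideals, one per connected component of its Dynkin diagram, so g ≅ A_2 ⊕ A_8 (dimension 8 + 80 = 88).

A_2 (sl(3)) + A_8 (sl(9))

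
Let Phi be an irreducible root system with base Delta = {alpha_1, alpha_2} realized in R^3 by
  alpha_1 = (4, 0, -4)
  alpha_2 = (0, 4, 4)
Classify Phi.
A_2 (sl(3))

Compute the Cartan integers a_ij = 2(alpha_i, alpha_j)/(alpha_j, alpha_j); the resulting 2x2 Cartan matrix is
[[2, -1], [-1, 2]].
All simple roots have the same length, so the diagram is simply laced. The associated Dynkin diagram is a chain of 2 nodes with single edges (A_2), so the type is A_2 (the algebra sl(3)).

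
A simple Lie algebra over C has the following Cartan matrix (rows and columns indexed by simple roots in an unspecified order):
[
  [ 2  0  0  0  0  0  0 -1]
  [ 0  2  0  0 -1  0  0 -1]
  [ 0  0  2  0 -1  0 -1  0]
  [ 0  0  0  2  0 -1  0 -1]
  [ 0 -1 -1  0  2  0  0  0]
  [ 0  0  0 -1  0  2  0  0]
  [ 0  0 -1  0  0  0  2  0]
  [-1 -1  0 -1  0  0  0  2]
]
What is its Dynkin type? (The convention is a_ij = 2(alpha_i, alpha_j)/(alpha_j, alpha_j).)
E_8

The matrix has rank 8 with 2's on the diagonal. Reading the off-diagonal entries as Dynkin edges (a single edge where a_ij = a_ji = -1; a double or triple edge where a_ij * a_ji = 2 or 3), the diagram is a chain of 7 nodes with one extra node attached to the third node from one end (E_8). One simple-root ordering that puts it in standard form is (alpha_6, alpha_1, alpha_4, alpha_8, alpha_2, alpha_5, alpha_3, alpha_7). So the algebra is type E_8.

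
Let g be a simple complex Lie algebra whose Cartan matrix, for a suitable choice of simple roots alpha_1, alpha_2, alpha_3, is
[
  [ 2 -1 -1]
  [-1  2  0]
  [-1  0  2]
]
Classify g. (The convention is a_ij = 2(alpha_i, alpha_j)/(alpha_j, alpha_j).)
A_3

The matrix has rank 3 with 2's on the diagonal. Reading the off-diagonal entries as Dynkin edges (a single edge where a_ij = a_ji = -1; a double or triple edge where a_ij * a_ji = 2 or 3), the diagram is a chain of 3 nodes with single edges (A_3). One simple-root ordering that puts it in standard form is (alpha_3, alpha_1, alpha_2). So the algebra is type A_3, i.e. sl(4).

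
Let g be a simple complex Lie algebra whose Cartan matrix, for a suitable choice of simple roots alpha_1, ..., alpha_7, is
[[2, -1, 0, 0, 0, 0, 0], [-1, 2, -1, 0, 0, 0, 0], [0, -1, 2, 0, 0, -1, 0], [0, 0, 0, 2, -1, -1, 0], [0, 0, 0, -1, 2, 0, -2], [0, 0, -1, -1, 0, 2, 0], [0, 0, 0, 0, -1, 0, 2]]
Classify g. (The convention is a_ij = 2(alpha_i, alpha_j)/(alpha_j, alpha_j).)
type B_7

The matrix has rank 7 with 2's on the diagonal. Reading the off-diagonal entries as Dynkin edges (a single edge where a_ij = a_ji = -1; a double or triple edge where a_ij * a_ji = 2 or 3), the diagram is a chain of 7 nodes with a double edge at one end; the terminal node there is the unique short simple root (B_7). One simple-root ordering that puts it in standard form is (alpha_1, alpha_2, alpha_3, alpha_6, alpha_4, alpha_5, alpha_7). So the algebra is type B_7, i.e. so(15).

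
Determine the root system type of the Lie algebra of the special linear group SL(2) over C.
A1

This is sl(2), which has dimension 2^2 - 1 = 3 and rank 2 - 1 = 1 (a Cartan subalgebra is the diagonal traceless matrices). In the classification of classical Lie algebras, the special linear algebra sl(n+1) has type A_n; here n = 1, so the Dynkin diagram is a chain of 1 nodes with single edges (A_1). Hence the type is A_1.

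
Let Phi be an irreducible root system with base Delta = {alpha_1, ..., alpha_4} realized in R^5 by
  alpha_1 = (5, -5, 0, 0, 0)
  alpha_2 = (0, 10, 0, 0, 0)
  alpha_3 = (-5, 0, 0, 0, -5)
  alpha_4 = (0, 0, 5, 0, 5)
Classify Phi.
Compute the Cartan integers a_ij = 2(alpha_i, alpha_j)/(alpha_j, alpha_j); the resulting 4x4 Cartan matrix is
[[2, -1, -1, 0], [-2, 2, 0, 0], [-1, 0, 2, -1], [0, 0, -1, 2]].
The roots have two lengths (squared-length ratio 2:1); the short ones are alpha_{1,3,4}. The associated Dynkin diagram is a chain of 4 nodes with a double edge at one end; the terminal node there is the unique long simple root (C_4), so the type is C_4 (the algebra sp(8)).

C_4 (sp(8))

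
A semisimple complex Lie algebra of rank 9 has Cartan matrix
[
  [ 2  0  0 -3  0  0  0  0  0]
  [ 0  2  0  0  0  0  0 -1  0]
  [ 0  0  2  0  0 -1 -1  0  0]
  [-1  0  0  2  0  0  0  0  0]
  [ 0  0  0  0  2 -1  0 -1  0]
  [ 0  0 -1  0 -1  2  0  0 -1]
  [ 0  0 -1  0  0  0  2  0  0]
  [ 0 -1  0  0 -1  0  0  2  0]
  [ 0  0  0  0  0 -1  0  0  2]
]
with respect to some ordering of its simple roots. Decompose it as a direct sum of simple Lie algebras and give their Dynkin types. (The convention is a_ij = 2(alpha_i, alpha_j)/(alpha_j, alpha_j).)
The diagram associated to this matrix has two connected components: the simple roots {alpha_2, alpha_3, alpha_5, alpha_6, alpha_7, alpha_8, alpha_9} form a chain of 6 nodes with one extra node attached to the third node from one end (E_7), and {alpha_1, alpha_4} form two nodes joined by a triple edge (G_2). A semisimple Lie algebra decomposes uniquely as the direct sum of simple ideals, one per connected component of its Dynkin diagram, so g ≅ E_7 ⊕ G_2 (dimension 133 + 14 = 147).

E_7 ⊕ G_2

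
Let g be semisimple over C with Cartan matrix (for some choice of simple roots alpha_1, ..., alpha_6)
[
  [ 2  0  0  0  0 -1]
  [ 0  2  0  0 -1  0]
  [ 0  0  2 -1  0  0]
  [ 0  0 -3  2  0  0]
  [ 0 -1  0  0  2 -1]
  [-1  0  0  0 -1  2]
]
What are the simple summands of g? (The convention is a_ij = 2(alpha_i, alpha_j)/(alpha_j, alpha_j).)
The diagram associated to this matrix has two connected components: the simple roots {alpha_1, alpha_2, alpha_5, alpha_6} form a chain of 4 nodes with single edges (A_4), and {alpha_3, alpha_4} form two nodes joined by a triple edge (G_2). A semisimple Lie algebra decomposes uniquely as the direct sum of simple ideals, one per connected component of its Dynkin diagram, so g ≅ A_4 ⊕ G_2 (dimension 24 + 14 = 38).

A4 + G2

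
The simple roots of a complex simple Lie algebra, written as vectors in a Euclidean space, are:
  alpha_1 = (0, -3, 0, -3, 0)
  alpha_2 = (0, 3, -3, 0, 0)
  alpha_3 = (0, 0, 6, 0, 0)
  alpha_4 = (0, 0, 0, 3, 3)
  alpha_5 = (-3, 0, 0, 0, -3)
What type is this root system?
Compute the Cartan integers a_ij = 2(alpha_i, alpha_j)/(alpha_j, alpha_j); the resulting 5x5 Cartan matrix is
[[2, -1, 0, -1, 0], [-1, 2, -1, 0, 0], [0, -2, 2, 0, 0], [-1, 0, 0, 2, -1], [0, 0, 0, -1, 2]].
The roots have two lengths (squared-length ratio 2:1); the short ones are alpha_{1,2,4,5}. The associated Dynkin diagram is a chain of 5 nodes with a double edge at one end; the terminal node there is the unique long simple root (C_5), so the type is C_5 (the algebra sp(10)).

C_5 (sp(10))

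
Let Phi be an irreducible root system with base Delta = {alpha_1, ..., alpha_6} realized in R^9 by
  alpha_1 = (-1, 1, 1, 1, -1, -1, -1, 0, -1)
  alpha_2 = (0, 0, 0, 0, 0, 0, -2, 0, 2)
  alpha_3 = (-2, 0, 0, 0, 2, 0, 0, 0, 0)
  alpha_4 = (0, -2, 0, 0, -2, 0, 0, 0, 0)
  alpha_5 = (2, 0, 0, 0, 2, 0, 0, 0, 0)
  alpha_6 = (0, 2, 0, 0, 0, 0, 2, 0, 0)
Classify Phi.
Compute the Cartan integers a_ij = 2(alpha_i, alpha_j)/(alpha_j, alpha_j); the resulting 6x6 Cartan matrix is
[[2, 0, 0, 0, -1, 0], [0, 2, 0, 0, 0, -1], [0, 0, 2, -1, 0, 0], [0, 0, -1, 2, -1, -1], [-1, 0, 0, -1, 2, 0], [0, -1, 0, -1, 0, 2]].
All simple roots have the same length, so the diagram is simply laced. The associated Dynkin diagram is a chain of 5 nodes with one extra node attached to the third node from one end (E_6), so the type is E_6.

E6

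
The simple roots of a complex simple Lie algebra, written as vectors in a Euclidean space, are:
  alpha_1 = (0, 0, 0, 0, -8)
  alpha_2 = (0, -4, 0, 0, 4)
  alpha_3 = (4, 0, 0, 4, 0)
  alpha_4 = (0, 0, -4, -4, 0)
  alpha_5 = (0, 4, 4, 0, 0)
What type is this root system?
Compute the Cartan integers a_ij = 2(alpha_i, alpha_j)/(alpha_j, alpha_j); the resulting 5x5 Cartan matrix is
[[2, -2, 0, 0, 0], [-1, 2, 0, 0, -1], [0, 0, 2, -1, 0], [0, 0, -1, 2, -1], [0, -1, 0, -1, 2]].
The roots have two lengths (squared-length ratio 2:1); the short ones are alpha_{2,3,4,5}. The associated Dynkin diagram is a chain of 5 nodes with a double edge at one end; the terminal node there is the unique long simple root (C_5), so the type is C_5 (the algebra sp(10)).

C_5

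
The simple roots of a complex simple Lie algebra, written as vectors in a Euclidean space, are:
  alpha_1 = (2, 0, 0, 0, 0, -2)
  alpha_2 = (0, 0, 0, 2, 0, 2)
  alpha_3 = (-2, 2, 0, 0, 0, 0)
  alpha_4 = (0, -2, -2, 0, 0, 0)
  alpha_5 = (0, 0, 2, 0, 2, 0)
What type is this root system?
A_5

Compute the Cartan integers a_ij = 2(alpha_i, alpha_j)/(alpha_j, alpha_j); the resulting 5x5 Cartan matrix is
[[2, -1, -1, 0, 0], [-1, 2, 0, 0, 0], [-1, 0, 2, -1, 0], [0, 0, -1, 2, -1], [0, 0, 0, -1, 2]].
All simple roots have the same length, so the diagram is simply laced. The associated Dynkin diagram is a chain of 5 nodes with single edges (A_5), so the type is A_5 (the algebra sl(6)).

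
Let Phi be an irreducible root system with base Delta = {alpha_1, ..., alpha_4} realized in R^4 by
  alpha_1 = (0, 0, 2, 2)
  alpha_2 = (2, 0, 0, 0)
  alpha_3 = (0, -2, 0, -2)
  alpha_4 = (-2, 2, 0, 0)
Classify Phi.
Compute the Cartan integers a_ij = 2(alpha_i, alpha_j)/(alpha_j, alpha_j); the resulting 4x4 Cartan matrix is
[[2, 0, -1, 0], [0, 2, 0, -1], [-1, 0, 2, -1], [0, -2, -1, 2]].
The roots have two lengths (squared-length ratio 2:1); the short ones are alpha_{2}. The associated Dynkin diagram is a chain of 4 nodes with a double edge at one end; the terminal node there is the unique short simple root (B_4), so the type is B_4 (the algebra so(9)).

B_4 (so(9))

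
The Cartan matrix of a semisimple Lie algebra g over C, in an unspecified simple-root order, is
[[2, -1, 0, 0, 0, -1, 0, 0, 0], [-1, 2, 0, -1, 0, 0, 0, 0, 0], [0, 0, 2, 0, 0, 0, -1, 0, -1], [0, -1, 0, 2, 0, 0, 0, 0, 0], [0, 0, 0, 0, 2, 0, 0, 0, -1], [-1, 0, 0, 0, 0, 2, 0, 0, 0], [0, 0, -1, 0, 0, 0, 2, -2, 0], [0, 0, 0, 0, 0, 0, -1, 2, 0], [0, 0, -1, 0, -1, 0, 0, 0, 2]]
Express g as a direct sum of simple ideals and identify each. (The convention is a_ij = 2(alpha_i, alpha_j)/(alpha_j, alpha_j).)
A_4 ⊕ B_5

The diagram associated to this matrix has two connected components: the simple roots {alpha_1, alpha_2, alpha_4, alpha_6} form a chain of 4 nodes with single edges (A_4), and {alpha_3, alpha_5, alpha_7, alpha_8, alpha_9} form a chain of 5 nodes with a double edge at one end; the terminal node there is the unique short simple root (B_5). A semisimple Lie algebra decomposes uniquely as the direct sum of simple ideals, one per connected component of its Dynkin diagram, so g ≅ A_4 ⊕ B_5 (dimension 24 + 55 = 79).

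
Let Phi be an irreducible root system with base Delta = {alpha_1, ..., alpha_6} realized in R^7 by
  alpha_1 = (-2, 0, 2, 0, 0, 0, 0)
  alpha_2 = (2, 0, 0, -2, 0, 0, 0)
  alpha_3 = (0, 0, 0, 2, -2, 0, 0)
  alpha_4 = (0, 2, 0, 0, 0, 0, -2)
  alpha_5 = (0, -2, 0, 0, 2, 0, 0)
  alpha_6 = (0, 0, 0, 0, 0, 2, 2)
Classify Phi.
Compute the Cartan integers a_ij = 2(alpha_i, alpha_j)/(alpha_j, alpha_j); the resulting 6x6 Cartan matrix is
[[2, -1, 0, 0, 0, 0], [-1, 2, -1, 0, 0, 0], [0, -1, 2, 0, -1, 0], [0, 0, 0, 2, -1, -1], [0, 0, -1, -1, 2, 0], [0, 0, 0, -1, 0, 2]].
All simple roots have the same length, so the diagram is simply laced. The associated Dynkin diagram is a chain of 6 nodes with single edges (A_6), so the type is A_6 (the algebra sl(7)).

type A_6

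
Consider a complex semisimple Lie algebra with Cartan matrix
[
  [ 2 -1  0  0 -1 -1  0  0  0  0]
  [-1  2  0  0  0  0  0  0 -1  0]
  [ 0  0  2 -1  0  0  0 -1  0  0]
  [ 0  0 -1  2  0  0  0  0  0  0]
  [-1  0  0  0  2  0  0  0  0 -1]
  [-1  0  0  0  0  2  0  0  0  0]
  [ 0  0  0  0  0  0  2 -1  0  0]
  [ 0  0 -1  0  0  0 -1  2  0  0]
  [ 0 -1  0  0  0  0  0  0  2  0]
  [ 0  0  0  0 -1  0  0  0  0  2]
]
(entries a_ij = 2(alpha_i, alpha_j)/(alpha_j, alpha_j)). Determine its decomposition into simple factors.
The diagram associated to this matrix has two connected components: the simple roots {alpha_3, alpha_4, alpha_7, alpha_8} form a chain of 4 nodes with single edges (A_4), and {alpha_1, alpha_2, alpha_5, alpha_6, alpha_9, alpha_10} form a chain of 5 nodes with one extra node attached to the third node from one end (E_6). A semisimple Lie algebra decomposes uniquely as the direct sum of simple ideals, one per connected component of its Dynkin diagram, so g ≅ A_4 ⊕ E_6 (dimension 24 + 78 = 102).

A_4 (sl(5)) ⊕ E_6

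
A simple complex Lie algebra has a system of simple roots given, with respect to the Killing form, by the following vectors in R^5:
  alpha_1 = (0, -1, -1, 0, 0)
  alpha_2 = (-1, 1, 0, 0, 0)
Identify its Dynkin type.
Compute the Cartan integers a_ij = 2(alpha_i, alpha_j)/(alpha_j, alpha_j); the resulting 2x2 Cartan matrix is
[[2, -1], [-1, 2]].
All simple roots have the same length, so the diagram is simply laced. The associated Dynkin diagram is a chain of 2 nodes with single edges (A_2), so the type is A_2 (the algebra sl(3)).

A2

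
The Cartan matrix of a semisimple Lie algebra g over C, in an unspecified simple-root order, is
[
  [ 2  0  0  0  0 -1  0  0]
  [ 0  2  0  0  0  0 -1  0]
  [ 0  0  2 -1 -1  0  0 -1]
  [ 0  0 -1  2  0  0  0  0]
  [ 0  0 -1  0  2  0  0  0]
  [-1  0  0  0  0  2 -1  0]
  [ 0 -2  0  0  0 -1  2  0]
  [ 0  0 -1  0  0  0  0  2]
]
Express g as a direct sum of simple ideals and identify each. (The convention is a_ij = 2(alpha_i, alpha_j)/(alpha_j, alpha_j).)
The diagram associated to this matrix has two connected components: the simple roots {alpha_1, alpha_2, alpha_6, alpha_7} form a chain of 4 nodes with a double edge at one end; the terminal node there is the unique short simple root (B_4), and {alpha_3, alpha_4, alpha_5, alpha_8} form a chain of 2 nodes with a fork of two nodes at one end (D_4). A semisimple Lie algebra decomposes uniquely as the direct sum of simple ideals, one per connected component of its Dynkin diagram, so g ≅ B_4 ⊕ D_4 (dimension 36 + 28 = 64).

type B_4 + type D_4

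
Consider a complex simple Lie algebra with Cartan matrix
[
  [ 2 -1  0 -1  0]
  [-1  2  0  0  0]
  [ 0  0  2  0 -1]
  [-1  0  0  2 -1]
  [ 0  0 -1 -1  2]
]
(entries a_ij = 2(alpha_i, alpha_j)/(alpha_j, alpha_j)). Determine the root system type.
A_5 (sl(6))

The matrix has rank 5 with 2's on the diagonal. Reading the off-diagonal entries as Dynkin edges (a single edge where a_ij = a_ji = -1; a double or triple edge where a_ij * a_ji = 2 or 3), the diagram is a chain of 5 nodes with single edges (A_5). One simple-root ordering that puts it in standard form is (alpha_3, alpha_5, alpha_4, alpha_1, alpha_2). So the algebra is type A_5, i.e. sl(6).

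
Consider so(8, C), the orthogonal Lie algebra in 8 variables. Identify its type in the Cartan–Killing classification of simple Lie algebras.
D4

This is so(8) with 8 even, which has dimension 8(8-1)/2 = 28 and rank 8/2 = 4. In the classification of classical Lie algebras, the orthogonal algebra so(2n) in an even number of variables has type D_n; here n = 4, so the Dynkin diagram is a chain of 2 nodes with a fork of two nodes at one end (D_4). Hence the type is D_4.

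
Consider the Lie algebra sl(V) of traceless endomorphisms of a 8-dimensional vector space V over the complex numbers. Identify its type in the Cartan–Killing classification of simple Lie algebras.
This is sl(8), which has dimension 8^2 - 1 = 63 and rank 8 - 1 = 7 (a Cartan subalgebra is the diagonal traceless matrices). In the classification of classical Lie algebras, the special linear algebra sl(n+1) has type A_n; here n = 7, so the Dynkin diagram is a chain of 7 nodes with single edges (A_7). Hence the type is A_7.

A_7 (sl(8))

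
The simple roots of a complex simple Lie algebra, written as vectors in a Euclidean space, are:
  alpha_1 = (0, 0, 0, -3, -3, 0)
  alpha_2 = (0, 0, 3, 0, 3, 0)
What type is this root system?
type A_2

Compute the Cartan integers a_ij = 2(alpha_i, alpha_j)/(alpha_j, alpha_j); the resulting 2x2 Cartan matrix is
[[2, -1], [-1, 2]].
All simple roots have the same length, so the diagram is simply laced. The associated Dynkin diagram is a chain of 2 nodes with single edges (A_2), so the type is A_2 (the algebra sl(3)).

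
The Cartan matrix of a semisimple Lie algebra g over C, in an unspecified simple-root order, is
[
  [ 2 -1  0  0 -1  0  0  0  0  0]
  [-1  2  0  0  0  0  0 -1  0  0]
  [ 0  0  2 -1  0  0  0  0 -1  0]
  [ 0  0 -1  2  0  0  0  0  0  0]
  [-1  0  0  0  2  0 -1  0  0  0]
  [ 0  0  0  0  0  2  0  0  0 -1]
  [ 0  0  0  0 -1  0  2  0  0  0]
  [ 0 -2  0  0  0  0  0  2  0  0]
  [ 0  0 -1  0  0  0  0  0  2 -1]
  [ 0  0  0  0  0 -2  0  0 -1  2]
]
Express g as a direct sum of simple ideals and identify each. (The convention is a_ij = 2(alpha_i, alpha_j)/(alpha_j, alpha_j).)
The diagram associated to this matrix has two connected components: the simple roots {alpha_3, alpha_4, alpha_6, alpha_9, alpha_10} form a chain of 5 nodes with a double edge at one end; the terminal node there is the unique short simple root (B_5), and {alpha_1, alpha_2, alpha_5, alpha_7, alpha_8} form a chain of 5 nodes with a double edge at one end; the terminal node there is the unique long simple root (C_5). A semisimple Lie algebra decomposes uniquely as the direct sum of simple ideals, one per connected component of its Dynkin diagram, so g ≅ B_5 ⊕ C_5 (dimension 55 + 55 = 110).

B5 + C5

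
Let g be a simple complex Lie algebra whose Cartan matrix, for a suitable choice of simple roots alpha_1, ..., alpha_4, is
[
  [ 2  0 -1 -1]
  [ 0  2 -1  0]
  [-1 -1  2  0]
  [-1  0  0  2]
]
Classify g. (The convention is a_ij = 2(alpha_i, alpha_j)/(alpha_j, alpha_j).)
The matrix has rank 4 with 2's on the diagonal. Reading the off-diagonal entries as Dynkin edges (a single edge where a_ij = a_ji = -1; a double or triple edge where a_ij * a_ji = 2 or 3), the diagram is a chain of 4 nodes with single edges (A_4). One simple-root ordering that puts it in standard form is (alpha_2, alpha_3, alpha_1, alpha_4). So the algebra is type A_4, i.e. sl(5).

type A_4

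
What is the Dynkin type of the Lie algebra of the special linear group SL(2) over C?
This is sl(2), which has dimension 2^2 - 1 = 3 and rank 2 - 1 = 1 (a Cartan subalgebra is the diagonal traceless matrices). In the classification of classical Lie algebras, the special linear algebra sl(n+1) has type A_n; here n = 1, so the Dynkin diagram is a chain of 1 nodes with single edges (A_1). Hence the type is A_1.

A_1 (sl(2))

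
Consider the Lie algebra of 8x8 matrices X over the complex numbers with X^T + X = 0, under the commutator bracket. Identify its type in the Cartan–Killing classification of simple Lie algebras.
This is so(8) with 8 even, which has dimension 8(8-1)/2 = 28 and rank 8/2 = 4. In the classification of classical Lie algebras, the orthogonal algebra so(2n) in an even number of variables has type D_n; here n = 4, so the Dynkin diagram is a chain of 2 nodes with a fork of two nodes at one end (D_4). Hence the type is D_4.

type D_4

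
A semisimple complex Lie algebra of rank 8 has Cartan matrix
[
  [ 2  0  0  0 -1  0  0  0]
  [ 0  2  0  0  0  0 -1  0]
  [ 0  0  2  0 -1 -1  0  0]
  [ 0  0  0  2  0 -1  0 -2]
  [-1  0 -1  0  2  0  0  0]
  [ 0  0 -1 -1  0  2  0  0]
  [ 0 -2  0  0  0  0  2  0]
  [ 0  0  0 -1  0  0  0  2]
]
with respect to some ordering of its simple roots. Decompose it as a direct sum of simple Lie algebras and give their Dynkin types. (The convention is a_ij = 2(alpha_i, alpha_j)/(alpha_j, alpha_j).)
The diagram associated to this matrix has two connected components: the simple roots {alpha_2, alpha_7} form a chain of 2 nodes with a double edge at one end; the terminal node there is the unique short simple root (B_2), and {alpha_1, alpha_3, alpha_4, alpha_5, alpha_6, alpha_8} form a chain of 6 nodes with a double edge at one end; the terminal node there is the unique short simple root (B_6). A semisimple Lie algebra decomposes uniquely as the direct sum of simple ideals, one per connected component of its Dynkin diagram, so g ≅ B_2 ⊕ B_6 (dimension 10 + 78 = 88).

B_2 (so(5)) ⊕ B_6 (so(13))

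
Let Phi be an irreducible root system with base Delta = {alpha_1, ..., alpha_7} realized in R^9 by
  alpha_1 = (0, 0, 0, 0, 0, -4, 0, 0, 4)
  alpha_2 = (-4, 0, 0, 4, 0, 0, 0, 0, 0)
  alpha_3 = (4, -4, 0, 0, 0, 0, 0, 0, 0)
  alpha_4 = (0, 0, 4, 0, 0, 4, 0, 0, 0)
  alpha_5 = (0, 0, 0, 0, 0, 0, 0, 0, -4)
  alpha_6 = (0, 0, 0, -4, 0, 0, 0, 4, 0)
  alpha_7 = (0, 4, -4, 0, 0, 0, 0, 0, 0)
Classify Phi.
Compute the Cartan integers a_ij = 2(alpha_i, alpha_j)/(alpha_j, alpha_j); the resulting 7x7 Cartan matrix is
[[2, 0, 0, -1, -2, 0, 0], [0, 2, -1, 0, 0, -1, 0], [0, -1, 2, 0, 0, 0, -1], [-1, 0, 0, 2, 0, 0, -1], [-1, 0, 0, 0, 2, 0, 0], [0, -1, 0, 0, 0, 2, 0], [0, 0, -1, -1, 0, 0, 2]].
The roots have two lengths (squared-length ratio 2:1); the short ones are alpha_{5}. The associated Dynkin diagram is a chain of 7 nodes with a double edge at one end; the terminal node there is the unique short simple root (B_7), so the type is B_7 (the algebra so(15)).

B7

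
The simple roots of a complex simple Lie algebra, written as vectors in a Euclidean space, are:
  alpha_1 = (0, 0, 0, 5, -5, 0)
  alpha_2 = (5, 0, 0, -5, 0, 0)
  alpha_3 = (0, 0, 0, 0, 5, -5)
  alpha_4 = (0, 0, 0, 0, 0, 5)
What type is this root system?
Compute the Cartan integers a_ij = 2(alpha_i, alpha_j)/(alpha_j, alpha_j); the resulting 4x4 Cartan matrix is
[[2, -1, -1, 0], [-1, 2, 0, 0], [-1, 0, 2, -2], [0, 0, -1, 2]].
The roots have two lengths (squared-length ratio 2:1); the short ones are alpha_{4}. The associated Dynkin diagram is a chain of 4 nodes with a double edge at one end; the terminal node there is the unique short simple root (B_4), so the type is B_4 (the algebra so(9)).

B_4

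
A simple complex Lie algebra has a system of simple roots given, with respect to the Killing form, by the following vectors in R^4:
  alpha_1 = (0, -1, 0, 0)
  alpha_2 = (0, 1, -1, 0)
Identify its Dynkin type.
Compute the Cartan integers a_ij = 2(alpha_i, alpha_j)/(alpha_j, alpha_j); the resulting 2x2 Cartan matrix is
[[2, -1], [-2, 2]].
The roots have two lengths (squared-length ratio 2:1); the short ones are alpha_{1}. The associated Dynkin diagram is a chain of 2 nodes with a double edge at one end; the terminal node there is the unique short simple root (B_2), so the type is B_2 (the algebra so(5)).

type B_2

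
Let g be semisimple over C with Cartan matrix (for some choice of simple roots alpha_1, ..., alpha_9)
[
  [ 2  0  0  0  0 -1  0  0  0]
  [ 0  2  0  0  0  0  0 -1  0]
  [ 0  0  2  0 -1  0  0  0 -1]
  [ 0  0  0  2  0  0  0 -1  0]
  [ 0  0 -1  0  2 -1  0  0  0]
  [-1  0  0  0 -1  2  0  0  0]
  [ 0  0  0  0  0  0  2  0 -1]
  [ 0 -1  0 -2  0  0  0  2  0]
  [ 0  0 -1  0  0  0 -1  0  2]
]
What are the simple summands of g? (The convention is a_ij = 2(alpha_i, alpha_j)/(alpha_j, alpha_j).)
type A_6 + type B_3

The diagram associated to this matrix has two connected components: the simple roots {alpha_1, alpha_3, alpha_5, alpha_6, alpha_7, alpha_9} form a chain of 6 nodes with single edges (A_6), and {alpha_2, alpha_4, alpha_8} form a chain of 3 nodes with a double edge at one end; the terminal node there is the unique short simple root (B_3). A semisimple Lie algebra decomposes uniquely as the direct sum of simple ideals, one per connected component of its Dynkin diagram, so g ≅ A_6 ⊕ B_3 (dimension 48 + 21 = 69).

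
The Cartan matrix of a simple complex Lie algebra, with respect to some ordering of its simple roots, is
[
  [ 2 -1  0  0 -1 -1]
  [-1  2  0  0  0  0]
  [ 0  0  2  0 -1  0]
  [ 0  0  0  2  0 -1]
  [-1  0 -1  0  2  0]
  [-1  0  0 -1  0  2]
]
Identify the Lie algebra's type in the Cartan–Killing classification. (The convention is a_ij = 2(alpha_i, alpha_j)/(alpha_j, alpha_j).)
type E_6

The matrix has rank 6 with 2's on the diagonal. Reading the off-diagonal entries as Dynkin edges (a single edge where a_ij = a_ji = -1; a double or triple edge where a_ij * a_ji = 2 or 3), the diagram is a chain of 5 nodes with one extra node attached to the third node from one end (E_6). One simple-root ordering that puts it in standard form is (alpha_4, alpha_2, alpha_6, alpha_1, alpha_5, alpha_3). So the algebra is type E_6.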